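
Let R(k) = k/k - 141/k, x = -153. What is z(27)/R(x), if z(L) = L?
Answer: 1377/98 ≈ 14.051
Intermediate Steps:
R(k) = 1 - 141/k
z(27)/R(x) = 27/(((-141 - 153)/(-153))) = 27/((-1/153*(-294))) = 27/(98/51) = 27*(51/98) = 1377/98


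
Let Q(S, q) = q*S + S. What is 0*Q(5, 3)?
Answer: 0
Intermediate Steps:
Q(S, q) = S + S*q (Q(S, q) = S*q + S = S + S*q)
0*Q(5, 3) = 0*(5*(1 + 3)) = 0*(5*4) = 0*20 = 0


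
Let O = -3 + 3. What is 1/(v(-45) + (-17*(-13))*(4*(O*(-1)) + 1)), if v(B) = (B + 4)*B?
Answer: 1/2066 ≈ 0.00048403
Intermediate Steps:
v(B) = B*(4 + B) (v(B) = (4 + B)*B = B*(4 + B))
O = 0
1/(v(-45) + (-17*(-13))*(4*(O*(-1)) + 1)) = 1/(-45*(4 - 45) + (-17*(-13))*(4*(0*(-1)) + 1)) = 1/(-45*(-41) + 221*(4*0 + 1)) = 1/(1845 + 221*(0 + 1)) = 1/(1845 + 221*1) = 1/(1845 + 221) = 1/2066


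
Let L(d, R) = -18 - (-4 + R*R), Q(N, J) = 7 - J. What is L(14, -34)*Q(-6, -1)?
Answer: -9360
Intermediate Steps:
L(d, R) = -14 - R**2 (L(d, R) = -18 - (-4 + R**2) = -18 + (4 - R**2) = -14 - R**2)
L(14, -34)*Q(-6, -1) = (-14 - 1*(-34)**2)*(7 - 1*(-1)) = (-14 - 1*1156)*(7 + 1) = (-14 - 1156)*8 = -1170*8 = -9360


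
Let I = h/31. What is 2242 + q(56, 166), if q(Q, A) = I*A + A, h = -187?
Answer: 43606/31 ≈ 1406.6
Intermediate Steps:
I = -187/31 ≈ -6.0323
q(Q, A) = -156*A/31 (q(Q, A) = -187*A/31 + A = -156*A/31)
2242 + q(56, 166) = 2242 - 156/31*166 = 2242 - 25896/31 = 43606/31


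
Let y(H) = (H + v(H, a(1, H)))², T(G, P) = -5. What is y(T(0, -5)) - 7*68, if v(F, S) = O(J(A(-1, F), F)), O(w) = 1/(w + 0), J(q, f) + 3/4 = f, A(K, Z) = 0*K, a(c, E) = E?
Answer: -237643/529 ≈ -449.23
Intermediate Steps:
A(K, Z) = 0
J(q, f) = -¾ + f
O(w) = 1/w
v(F, S) = 1/(-¾ + F)
y(H) = (H + 4/(-3 + 4*H))²
y(T(0, -5)) - 7*68 = (-5 + 1/(-¾ - 5))² - 7*68 = (-5 + 1/(-23/4))² - 476 = (-5 - 4/23)² - 476 = (-119/23)² - 476 = 14161/529 - 476 = -237643/529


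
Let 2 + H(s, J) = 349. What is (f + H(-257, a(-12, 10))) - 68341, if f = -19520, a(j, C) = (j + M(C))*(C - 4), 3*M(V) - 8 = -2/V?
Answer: -87514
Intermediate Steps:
M(V) = 8/3 - 2/(3*V) (M(V) = 8/3 + (-2/V)/3 = 8/3 - 2/(3*V))
a(j, C) = (-4 + C)*(j + 2*(-1 + 4*C)/(3*C)) (a(j, C) = (j + 2*(-1 + 4*C)/(3*C))*(C - 4) = (j + 2*(-1 + 4*C)/(3*C))*(-4 + C) = (-4 + C)*(j + 2*(-1 + 4*C)/(3*C)))
H(s, J) = 347 (H(s, J) = -2 + 349 = 347)
(f + H(-257, a(-12, 10))) - 68341 = (-19520 + 347) - 68341 = -19173 - 68341 = -87514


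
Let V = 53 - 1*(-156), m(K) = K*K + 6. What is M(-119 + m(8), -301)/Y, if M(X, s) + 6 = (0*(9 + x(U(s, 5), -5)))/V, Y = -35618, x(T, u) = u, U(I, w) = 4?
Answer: 3/17809 ≈ 0.00016845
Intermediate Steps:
m(K) = 6 + K² (m(K) = K² + 6 = 6 + K²)
V = 209 (V = 53 + 156 = 209)
M(X, s) = -6 (M(X, s) = -6 + (0*(9 - 5))/209 = -6 + (0*4)*(1/209) = -6 + 0*(1/209) = -6 + 0 = -6)
M(-119 + m(8), -301)/Y = -6/(-35618) = -6*(-1/35618) = 3/17809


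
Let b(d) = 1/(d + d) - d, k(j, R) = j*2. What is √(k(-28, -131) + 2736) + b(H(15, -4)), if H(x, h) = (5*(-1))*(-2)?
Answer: -199/20 + 2*√670 ≈ 41.819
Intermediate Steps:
k(j, R) = 2*j
H(x, h) = 10 (H(x, h) = -5*(-2) = 10)
b(d) = 1/(2*d) - d
√(k(-28, -131) + 2736) + b(H(15, -4)) = √(2*(-28) + 2736) + ((½)/10 - 1*10) = √(-56 + 2736) + ((½)*(⅒) - 10) = √2680 + (1/20 - 10) = 2*√670 - 199/20 = -199/20 + 2*√670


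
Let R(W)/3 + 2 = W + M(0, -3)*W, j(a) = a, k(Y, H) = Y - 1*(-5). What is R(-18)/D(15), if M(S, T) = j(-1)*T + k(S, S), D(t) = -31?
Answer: 492/31 ≈ 15.871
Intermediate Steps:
k(Y, H) = 5 + Y (k(Y, H) = Y + 5 = 5 + Y)
M(S, T) = 5 + S - T (M(S, T) = -T + (5 + S) = 5 + S - T)
R(W) = -6 + 27*W (R(W) = -6 + 3*(W + (5 + 0 - 1*(-3))*W) = -6 + 3*(W + (5 + 0 + 3)*W) = -6 + 3*(W + 8*W) = -6 + 3*(9*W) = -6 + 27*W)
R(-18)/D(15) = (-6 + 27*(-18))/(-31) = (-6 - 486)*(-1/31) = -492*(-1/31) = 492/31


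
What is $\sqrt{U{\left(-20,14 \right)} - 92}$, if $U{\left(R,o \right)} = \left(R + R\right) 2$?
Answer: $2 i \sqrt{43} \approx 13.115 i$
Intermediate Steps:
$U{\left(R,o \right)} = 4 R$ ($U{\left(R,o \right)} = 2 R 2 = 4 R$)
$\sqrt{U{\left(-20,14 \right)} - 92} = \sqrt{4 \left(-20\right) - 92} = \sqrt{-80 - 92} = \sqrt{-172} = 2 i \sqrt{43}$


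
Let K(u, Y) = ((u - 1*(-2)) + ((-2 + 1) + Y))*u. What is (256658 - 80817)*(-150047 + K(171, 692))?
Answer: -404961823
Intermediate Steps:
K(u, Y) = u*(1 + Y + u) (K(u, Y) = ((u + 2) + (-1 + Y))*u = ((2 + u) + (-1 + Y))*u = (1 + Y + u)*u = u*(1 + Y + u))
(256658 - 80817)*(-150047 + K(171, 692)) = (256658 - 80817)*(-150047 + 171*(1 + 692 + 171)) = 175841*(-150047 + 171*864) = 175841*(-150047 + 147744) = 175841*(-2303) = -404961823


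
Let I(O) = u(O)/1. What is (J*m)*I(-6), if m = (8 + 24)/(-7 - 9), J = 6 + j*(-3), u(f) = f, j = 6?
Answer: -144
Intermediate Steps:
J = -12 (J = 6 + 6*(-3) = 6 - 18 = -12)
I(O) = O (I(O) = O/1 = O*1 = O)
m = -2 (m = 32/(-16) = 32*(-1/16) = -2)
(J*m)*I(-6) = -12*(-2)*(-6) = 24*(-6) = -144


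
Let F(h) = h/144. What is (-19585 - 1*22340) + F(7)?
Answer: -6037193/144 ≈ -41925.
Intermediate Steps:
F(h) = h/144 (F(h) = h*(1/144) = h/144)
(-19585 - 1*22340) + F(7) = (-19585 - 1*22340) + (1/144)*7 = (-19585 - 22340) + 7/144 = -41925 + 7/144 = -6037193/144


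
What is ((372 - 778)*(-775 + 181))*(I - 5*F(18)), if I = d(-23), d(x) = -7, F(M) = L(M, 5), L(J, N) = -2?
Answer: 723492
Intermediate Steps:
F(M) = -2
I = -7
((372 - 778)*(-775 + 181))*(I - 5*F(18)) = ((372 - 778)*(-775 + 181))*(-7 - 5*(-2)) = (-406*(-594))*(-7 + 10) = 241164*3 = 723492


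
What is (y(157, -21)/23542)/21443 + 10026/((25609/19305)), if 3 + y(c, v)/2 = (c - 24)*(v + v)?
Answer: 48853581782738589/6463853806777 ≈ 7558.0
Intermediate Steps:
y(c, v) = -6 + 4*v*(-24 + c) (y(c, v) = -6 + 2*((c - 24)*(v + v)) = -6 + 2*((-24 + c)*(2*v)) = -6 + 2*(2*v*(-24 + c)) = -6 + 4*v*(-24 + c))
(y(157, -21)/23542)/21443 + 10026/((25609/19305)) = ((-6 - 96*(-21) + 4*157*(-21))/23542)/21443 + 10026/((25609/19305)) = ((-6 + 2016 - 13188)*(1/23542))*(1/21443) + 10026/((25609*(1/19305))) = -11178*1/23542*(1/21443) + 10026/(25609/19305) = -5589/11771*1/21443 + 10026*(19305/25609) = -5589/252405553 + 193551930/25609 = 48853581782738589/6463853806777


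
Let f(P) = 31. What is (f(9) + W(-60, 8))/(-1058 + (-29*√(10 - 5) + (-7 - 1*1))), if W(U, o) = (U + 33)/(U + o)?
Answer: -67199/2264302 + 47531*√5/58871852 ≈ -0.027872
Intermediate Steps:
W(U, o) = (33 + U)/(U + o)
(f(9) + W(-60, 8))/(-1058 + (-29*√(10 - 5) + (-7 - 1*1))) = (31 + (33 - 60)/(-60 + 8))/(-1058 + (-29*√(10 - 5) + (-7 - 1*1))) = (31 - 27/(-52))/(-1058 + (-29*√5 + (-7 - 1))) = (31 - 1/52*(-27))/(-1058 + (-29*√5 - 8)) = (31 + 27/52)/(-1058 + (-8 - 29*√5)) = 1639/(52*(-1066 - 29*√5))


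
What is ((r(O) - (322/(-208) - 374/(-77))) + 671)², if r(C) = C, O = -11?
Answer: 228551881041/529984 ≈ 4.3124e+5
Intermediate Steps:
((r(O) - (322/(-208) - 374/(-77))) + 671)² = ((-11 - (322/(-208) - 374/(-77))) + 671)² = ((-11 - (322*(-1/208) - 374*(-1/77))) + 671)² = ((-11 - (-161/104 + 34/7)) + 671)² = ((-11 - 1*2409/728) + 671)² = ((-11 - 2409/728) + 671)² = (-10417/728 + 671)² = (478071/728)² = 228551881041/529984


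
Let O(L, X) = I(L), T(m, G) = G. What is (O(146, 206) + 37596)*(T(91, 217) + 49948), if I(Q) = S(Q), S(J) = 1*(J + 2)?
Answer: 1893427760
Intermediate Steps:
S(J) = 2 + J (S(J) = 1*(2 + J) = 2 + J)
I(Q) = 2 + Q
O(L, X) = 2 + L
(O(146, 206) + 37596)*(T(91, 217) + 49948) = ((2 + 146) + 37596)*(217 + 49948) = (148 + 37596)*50165 = 37744*50165 = 1893427760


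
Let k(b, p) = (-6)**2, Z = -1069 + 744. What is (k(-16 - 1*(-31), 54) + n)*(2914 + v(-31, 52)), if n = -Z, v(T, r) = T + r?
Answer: 1059535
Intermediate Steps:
Z = -325
k(b, p) = 36
n = 325 (n = -1*(-325) = 325)
(k(-16 - 1*(-31), 54) + n)*(2914 + v(-31, 52)) = (36 + 325)*(2914 + (-31 + 52)) = 361*(2914 + 21) = 361*2935 = 1059535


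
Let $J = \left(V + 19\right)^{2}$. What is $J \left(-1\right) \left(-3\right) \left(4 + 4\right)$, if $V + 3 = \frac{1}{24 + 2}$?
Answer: $\frac{1043334}{169} \approx 6173.6$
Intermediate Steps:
$V = - \frac{77}{26}$ ($V = -3 + \frac{1}{24 + 2} = -3 + \frac{1}{26} = - \frac{77}{26} \approx -2.9615$)
$J = \frac{173889}{676}$ ($J = \left(- \frac{77}{26} + 19\right)^{2} = \left(\frac{417}{26}\right)^{2} = \frac{173889}{676} \approx 257.23$)
$J \left(-1\right) \left(-3\right) \left(4 + 4\right) = \frac{173889 \left(-1\right) \left(-3\right) \left(4 + 4\right)}{676} = \frac{173889 \cdot 3 \cdot 8}{676} = \frac{173889}{676} \cdot 24 = \frac{1043334}{169}$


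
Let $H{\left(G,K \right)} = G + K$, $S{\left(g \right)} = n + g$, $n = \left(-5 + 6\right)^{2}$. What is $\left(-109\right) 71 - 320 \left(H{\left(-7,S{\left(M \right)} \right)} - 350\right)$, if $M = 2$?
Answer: $105541$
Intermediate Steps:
$n = 1$ ($n = 1^{2} = 1$)
$S{\left(g \right)} = 1 + g$
$\left(-109\right) 71 - 320 \left(H{\left(-7,S{\left(M \right)} \right)} - 350\right) = \left(-109\right) 71 - 320 \left(\left(-7 + \left(1 + 2\right)\right) - 350\right) = -7739 - 320 \left(\left(-7 + 3\right) - 350\right) = -7739 - 320 \left(-4 - 350\right) = -7739 - -113280 = -7739 + 113280 = 105541$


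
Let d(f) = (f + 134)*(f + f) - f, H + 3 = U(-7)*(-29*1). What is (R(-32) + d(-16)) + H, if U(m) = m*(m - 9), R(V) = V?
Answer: -7043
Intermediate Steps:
U(m) = m*(-9 + m)
H = -3251 (H = -3 + (-7*(-9 - 7))*(-29*1) = -3 - 7*(-16)*(-29) = -3 + 112*(-29) = -3 - 3248 = -3251)
d(f) = -f + 2*f*(134 + f) (d(f) = (134 + f)*(2*f) - f = 2*f*(134 + f) - f = -f + 2*f*(134 + f))
(R(-32) + d(-16)) + H = (-32 - 16*(267 + 2*(-16))) - 3251 = (-32 - 16*(267 - 32)) - 3251 = (-32 - 16*235) - 3251 = (-32 - 3760) - 3251 = -3792 - 3251 = -7043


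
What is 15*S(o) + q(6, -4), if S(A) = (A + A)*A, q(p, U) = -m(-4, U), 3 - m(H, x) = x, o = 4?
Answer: 473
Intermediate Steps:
m(H, x) = 3 - x
q(p, U) = -3 + U (q(p, U) = -(3 - U) = -3 + U)
S(A) = 2*A² (S(A) = (2*A)*A = 2*A²)
15*S(o) + q(6, -4) = 15*(2*4²) + (-3 - 4) = 15*(2*16) - 7 = 15*32 - 7 = 480 - 7 = 473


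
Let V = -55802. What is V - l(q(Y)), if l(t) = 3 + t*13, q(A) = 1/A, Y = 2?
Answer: -111623/2 ≈ -55812.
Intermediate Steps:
l(t) = 3 + 13*t
V - l(q(Y)) = -55802 - (3 + 13/2) = -55802 - 1*19/2 = -55802 - 19/2 = -111623/2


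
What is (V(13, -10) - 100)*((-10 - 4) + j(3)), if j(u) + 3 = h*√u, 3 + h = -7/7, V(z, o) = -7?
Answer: 1819 + 428*√3 ≈ 2560.3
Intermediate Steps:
h = -4 (h = -3 - 7/7 = -3 - 7*⅐ = -3 - 1 = -4)
j(u) = -3 - 4*√u
(V(13, -10) - 100)*((-10 - 4) + j(3)) = (-7 - 100)*((-10 - 4) + (-3 - 4*√3)) = -107*(-14 + (-3 - 4*√3)) = -107*(-17 - 4*√3) = 1819 + 428*√3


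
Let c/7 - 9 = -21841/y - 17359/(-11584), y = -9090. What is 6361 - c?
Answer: 330147367351/52649280 ≈ 6270.7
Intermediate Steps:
c = 4754702729/52649280 (c = 63 + 7*(-21841/(-9090) - 17359/(-11584)) = 63 + 7*(-21841*(-1/9090) - 17359*(-1/11584)) = 63 + 7*(21841/9090 + 17359/11584) = 63 + 7*(205399727/52649280) = 63 + 1437798089/52649280 = 4754702729/52649280 ≈ 90.309)
6361 - c = 6361 - 1*4754702729/52649280 = 6361 - 4754702729/52649280 = 330147367351/52649280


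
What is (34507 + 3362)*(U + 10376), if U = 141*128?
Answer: 1076388456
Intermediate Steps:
U = 18048
(34507 + 3362)*(U + 10376) = (34507 + 3362)*(18048 + 10376) = 37869*28424 = 1076388456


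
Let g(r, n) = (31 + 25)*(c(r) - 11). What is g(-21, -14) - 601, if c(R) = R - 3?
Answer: -2561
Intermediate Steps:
c(R) = -3 + R
g(r, n) = -784 + 56*r (g(r, n) = (31 + 25)*((-3 + r) - 11) = 56*(-14 + r) = -784 + 56*r)
g(-21, -14) - 601 = (-784 + 56*(-21)) - 601 = (-784 - 1176) - 601 = -1960 - 601 = -2561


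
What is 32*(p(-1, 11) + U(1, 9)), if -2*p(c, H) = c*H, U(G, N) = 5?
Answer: 336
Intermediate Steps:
p(c, H) = -H*c/2 (p(c, H) = -c*H/2 = -H*c/2)
32*(p(-1, 11) + U(1, 9)) = 32*(-1/2*11*(-1) + 5) = 32*(11/2 + 5) = 32*(21/2) = 336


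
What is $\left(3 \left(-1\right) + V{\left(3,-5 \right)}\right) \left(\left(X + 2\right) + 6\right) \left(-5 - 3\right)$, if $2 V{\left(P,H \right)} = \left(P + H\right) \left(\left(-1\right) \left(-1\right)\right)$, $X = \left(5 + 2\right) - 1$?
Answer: $448$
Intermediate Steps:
$X = 6$ ($X = 7 - 1 = 6$)
$V{\left(P,H \right)} = \frac{H}{2} + \frac{P}{2}$ ($V{\left(P,H \right)} = \frac{\left(P + H\right) \left(\left(-1\right) \left(-1\right)\right)}{2} = \frac{\left(H + P\right) 1}{2} = \frac{H + P}{2} = \frac{H}{2} + \frac{P}{2}$)
$\left(3 \left(-1\right) + V{\left(3,-5 \right)}\right) \left(\left(X + 2\right) + 6\right) \left(-5 - 3\right) = \left(3 \left(-1\right) + \left(\frac{1}{2} \left(-5\right) + \frac{1}{2} \cdot 3\right)\right) \left(\left(6 + 2\right) + 6\right) \left(-5 - 3\right) = \left(-3 + \left(- \frac{5}{2} + \frac{3}{2}\right)\right) \left(8 + 6\right) \left(-8\right) = \left(-3 - 1\right) 14 \left(-8\right) = \left(-4\right) \left(-112\right) = 448$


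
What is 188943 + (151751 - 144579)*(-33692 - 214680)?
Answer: -1781135041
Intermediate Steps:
188943 + (151751 - 144579)*(-33692 - 214680) = 188943 + 7172*(-248372) = 188943 - 1781323984 = -1781135041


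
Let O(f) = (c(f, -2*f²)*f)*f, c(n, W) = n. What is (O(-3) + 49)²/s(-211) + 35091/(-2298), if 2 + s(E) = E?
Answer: -2862205/163158 ≈ -17.543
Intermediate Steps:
s(E) = -2 + E
O(f) = f³ (O(f) = (f*f)*f = f²*f = f³)
(O(-3) + 49)²/s(-211) + 35091/(-2298) = ((-3)³ + 49)²/(-2 - 211) + 35091/(-2298) = (-27 + 49)²/(-213) + 35091*(-1/2298) = 22²*(-1/213) - 11697/766 = 484*(-1/213) - 11697/766 = -484/213 - 11697/766 = -2862205/163158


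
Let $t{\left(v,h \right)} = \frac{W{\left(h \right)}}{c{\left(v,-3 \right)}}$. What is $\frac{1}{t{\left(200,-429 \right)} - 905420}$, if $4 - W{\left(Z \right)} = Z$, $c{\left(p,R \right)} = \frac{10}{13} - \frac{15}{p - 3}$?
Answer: $- \frac{1775}{1606011587} \approx -1.1052 \cdot 10^{-6}$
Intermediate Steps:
$c{\left(p,R \right)} = \frac{10}{13} - \frac{15}{-3 + p}$ ($c{\left(p,R \right)} = 10 \cdot \frac{1}{13} - \frac{15}{p - 3} = \frac{10}{13} - \frac{15}{-3 + p}$)
$W{\left(Z \right)} = 4 - Z$
$t{\left(v,h \right)} = \frac{13 \left(-3 + v\right) \left(4 - h\right)}{5 \left(-45 + 2 v\right)}$ ($t{\left(v,h \right)} = \frac{4 - h}{\frac{5}{13} \frac{1}{-3 + v} \left(-45 + 2 v\right)} = \left(4 - h\right) \frac{13 \left(-3 + v\right)}{5 \left(-45 + 2 v\right)} = \frac{13 \left(-3 + v\right) \left(4 - h\right)}{5 \left(-45 + 2 v\right)}$)
$\frac{1}{t{\left(200,-429 \right)} - 905420} = \frac{1}{- \frac{13 \left(-4 - 429\right) \left(-3 + 200\right)}{-225 + 10 \cdot 200} - 905420} = \frac{1}{\left(-13\right) \frac{1}{-225 + 2000} \left(-433\right) 197 - 905420} = \frac{1}{\left(-13\right) \frac{1}{1775} \left(-433\right) 197 - 905420} = \frac{1}{\frac{1108913}{1775} - 905420} = \frac{1}{- \frac{1606011587}{1775}} = - \frac{1775}{1606011587}$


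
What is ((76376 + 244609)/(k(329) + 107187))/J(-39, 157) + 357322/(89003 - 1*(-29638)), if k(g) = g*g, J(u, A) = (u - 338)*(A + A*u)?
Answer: 173135689347979897/57485928103641336 ≈ 3.0118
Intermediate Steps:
J(u, A) = (-338 + u)*(A + A*u)
k(g) = g²
((76376 + 244609)/(k(329) + 107187))/J(-39, 157) + 357322/(89003 - 1*(-29638)) = ((76376 + 244609)/(329² + 107187))/((157*(-338 + (-39)² - 337*(-39)))) + 357322/(89003 - 1*(-29638)) = (320985/(108241 + 107187))/((157*(-338 + 1521 + 13143))) + 357322/(89003 + 29638) = (320985/215428)/((157*14326)) + 357322/118641 = (320985*(1/215428))/2249182 + 357322*(1/118641) = (320985/215428)*(1/2249182) + 357322/118641 = 320985/484536779896 + 357322/118641 = 173135689347979897/57485928103641336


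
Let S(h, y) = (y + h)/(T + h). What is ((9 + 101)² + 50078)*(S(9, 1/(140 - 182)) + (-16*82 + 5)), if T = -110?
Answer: -57459425573/707 ≈ -8.1272e+7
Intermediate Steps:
S(h, y) = (h + y)/(-110 + h) (S(h, y) = (y + h)/(-110 + h) = (h + y)/(-110 + h))
((9 + 101)² + 50078)*(S(9, 1/(140 - 182)) + (-16*82 + 5)) = ((9 + 101)² + 50078)*((9 + 1/(140 - 182))/(-110 + 9) + (-16*82 + 5)) = (110² + 50078)*((9 + 1/(-42))/(-101) + (-1312 + 5)) = (12100 + 50078)*(-(9 - 1/42)/101 - 1307) = 62178*(-1/101*377/42 - 1307) = 62178*(-377/4242 - 1307) = 62178*(-5544671/4242) = -57459425573/707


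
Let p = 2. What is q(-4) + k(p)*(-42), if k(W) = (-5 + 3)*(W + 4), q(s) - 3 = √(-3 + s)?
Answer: 507 + I*√7 ≈ 507.0 + 2.6458*I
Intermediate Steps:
q(s) = 3 + √(-3 + s)
k(W) = -8 - 2*W (k(W) = -2*(4 + W) = -8 - 2*W)
q(-4) + k(p)*(-42) = (3 + √(-3 - 4)) + (-8 - 2*2)*(-42) = (3 + √(-7)) + (-8 - 4)*(-42) = (3 + I*√7) - 12*(-42) = (3 + I*√7) + 504 = 507 + I*√7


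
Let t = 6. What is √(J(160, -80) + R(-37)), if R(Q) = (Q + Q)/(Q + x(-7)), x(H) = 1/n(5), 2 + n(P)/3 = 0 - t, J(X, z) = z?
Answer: 4*I*√3852926/889 ≈ 8.8319*I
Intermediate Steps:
n(P) = -24 (n(P) = -6 + 3*(0 - 1*6) = -6 + 3*(0 - 6) = -6 + 3*(-6) = -6 - 18 = -24)
x(H) = -1/24 (x(H) = 1/(-24) = -1/24)
R(Q) = 2*Q/(-1/24 + Q) (R(Q) = (Q + Q)/(Q - 1/24) = (2*Q)/(-1/24 + Q) = 2*Q/(-1/24 + Q))
√(J(160, -80) + R(-37)) = √(-80 + 48*(-37)/(-1 + 24*(-37))) = √(-80 + 48*(-37)/(-1 - 888)) = √(-80 + 48*(-37)/(-889)) = √(-80 + 48*(-37)*(-1/889)) = √(-80 + 1776/889) = √(-69344/889) = 4*I*√3852926/889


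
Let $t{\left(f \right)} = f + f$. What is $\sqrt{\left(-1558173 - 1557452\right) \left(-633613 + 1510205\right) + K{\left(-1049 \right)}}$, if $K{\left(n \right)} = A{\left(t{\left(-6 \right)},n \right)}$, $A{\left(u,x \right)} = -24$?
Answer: $2 i \sqrt{682782987506} \approx 1.6526 \cdot 10^{6} i$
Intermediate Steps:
$t{\left(f \right)} = 2 f$
$K{\left(n \right)} = -24$
$\sqrt{\left(-1558173 - 1557452\right) \left(-633613 + 1510205\right) + K{\left(-1049 \right)}} = \sqrt{\left(-1558173 - 1557452\right) \left(-633613 + 1510205\right) - 24} = \sqrt{\left(-3115625\right) 876592 - 24} = \sqrt{-2731131950000 - 24} = \sqrt{-2731131950024} = 2 i \sqrt{682782987506}$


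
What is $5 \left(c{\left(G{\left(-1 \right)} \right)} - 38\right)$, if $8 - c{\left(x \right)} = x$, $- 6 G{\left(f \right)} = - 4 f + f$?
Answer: $- \frac{295}{2} \approx -147.5$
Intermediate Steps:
$G{\left(f \right)} = \frac{f}{2}$ ($G{\left(f \right)} = - \frac{- 4 f + f}{6} = - \frac{\left(-3\right) f}{6} = \frac{f}{2}$)
$c{\left(x \right)} = 8 - x$
$5 \left(c{\left(G{\left(-1 \right)} \right)} - 38\right) = 5 \left(\left(8 - \frac{1}{2} \left(-1\right)\right) - 38\right) = 5 \left(\left(8 - - \frac{1}{2}\right) - 38\right) = 5 \left(\left(8 + \frac{1}{2}\right) - 38\right) = 5 \left(\frac{17}{2} - 38\right) = 5 \left(- \frac{59}{2}\right) = - \frac{295}{2}$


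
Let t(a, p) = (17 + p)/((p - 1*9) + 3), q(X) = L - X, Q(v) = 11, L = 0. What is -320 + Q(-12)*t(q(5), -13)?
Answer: -6124/19 ≈ -322.32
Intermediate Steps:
q(X) = -X (q(X) = 0 - X = -X)
t(a, p) = (17 + p)/(-6 + p) (t(a, p) = (17 + p)/((p - 9) + 3) = (17 + p)/((-9 + p) + 3) = (17 + p)/(-6 + p))
-320 + Q(-12)*t(q(5), -13) = -320 + 11*((17 - 13)/(-6 - 13)) = -320 + 11*(4/(-19)) = -320 + 11*(-1/19*4) = -320 + 11*(-4/19) = -320 - 44/19 = -6124/19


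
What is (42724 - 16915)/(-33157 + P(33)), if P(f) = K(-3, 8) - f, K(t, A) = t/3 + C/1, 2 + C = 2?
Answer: -25809/33191 ≈ -0.77759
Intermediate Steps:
C = 0 (C = -2 + 2 = 0)
K(t, A) = t/3 (K(t, A) = t/3 + 0/1 = t*(⅓) + 0*1 = t/3 + 0 = t/3)
P(f) = -1 - f (P(f) = (⅓)*(-3) - f = -1 - f)
(42724 - 16915)/(-33157 + P(33)) = (42724 - 16915)/(-33157 + (-1 - 1*33)) = 25809/(-33157 + (-1 - 33)) = 25809/(-33157 - 34) = 25809/(-33191) = 25809*(-1/33191) = -25809/33191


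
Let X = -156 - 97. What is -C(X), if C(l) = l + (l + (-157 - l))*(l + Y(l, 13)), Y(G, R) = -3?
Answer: -39939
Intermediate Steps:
X = -253
C(l) = 471 - 156*l (C(l) = l + (l + (-157 - l))*(l - 3) = l - 157*(-3 + l) = l + (471 - 157*l) = 471 - 156*l)
-C(X) = -(471 - 156*(-253)) = -(471 + 39468) = -1*39939 = -39939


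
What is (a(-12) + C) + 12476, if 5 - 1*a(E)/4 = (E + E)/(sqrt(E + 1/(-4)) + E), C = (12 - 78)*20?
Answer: 6980392/625 - 1344*I/625 ≈ 11169.0 - 2.1504*I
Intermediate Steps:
C = -1320 (C = -66*20 = -1320)
a(E) = 20 - 8*E/(E + sqrt(-1/4 + E)) (a(E) = 20 - 4*(E + E)/(sqrt(E + 1/(-4)) + E) = 20 - 4*2*E/(sqrt(E - 1/4) + E) = 20 - 4*2*E/(sqrt(-1/4 + E) + E) = 20 - 4*2*E/(E + sqrt(-1/4 + E)) = 20 - 8*E/(E + sqrt(-1/4 + E)))
(a(-12) + C) + 12476 = (4*(5*sqrt(-1 + 4*(-12)) + 6*(-12))/(sqrt(-1 + 4*(-12)) + 2*(-12)) - 1320) + 12476 = (4*(5*sqrt(-1 - 48) - 72)/(sqrt(-1 - 48) - 24) - 1320) + 12476 = (4*(5*sqrt(-49) - 72)/(sqrt(-49) - 24) - 1320) + 12476 = (4*(5*(7*I) - 72)/(7*I - 24) - 1320) + 12476 = (4*(35*I - 72)/(-24 + 7*I) - 1320) + 12476 = (4*((-24 - 7*I)/625)*(-72 + 35*I) - 1320) + 12476 = (4*(-72 + 35*I)*(-24 - 7*I)/625 - 1320) + 12476 = (-1320 + 4*(-72 + 35*I)*(-24 - 7*I)/625) + 12476 = 11156 + 4*(-72 + 35*I)*(-24 - 7*I)/625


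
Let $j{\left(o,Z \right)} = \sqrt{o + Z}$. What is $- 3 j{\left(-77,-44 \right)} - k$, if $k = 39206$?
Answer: $-39206 - 33 i \approx -39206.0 - 33.0 i$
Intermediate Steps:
$j{\left(o,Z \right)} = \sqrt{Z + o}$
$- 3 j{\left(-77,-44 \right)} - k = - 3 \sqrt{-44 - 77} - 39206 = - 3 \sqrt{-121} - 39206 = - 3 \cdot 11 i - 39206 = - 33 i - 39206 = -39206 - 33 i$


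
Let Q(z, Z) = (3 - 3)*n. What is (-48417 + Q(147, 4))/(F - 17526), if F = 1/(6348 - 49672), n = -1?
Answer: 2097618108/759296425 ≈ 2.7626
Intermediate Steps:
Q(z, Z) = 0 (Q(z, Z) = (3 - 3)*(-1) = 0*(-1) = 0)
F = -1/43324 (F = 1/(-43324) = -1/43324 ≈ -2.3082e-5)
(-48417 + Q(147, 4))/(F - 17526) = (-48417 + 0)/(-1/43324 - 17526) = -48417/(-759296425/43324) = -48417*(-43324/759296425) = 2097618108/759296425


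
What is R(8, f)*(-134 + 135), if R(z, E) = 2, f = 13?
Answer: 2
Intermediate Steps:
R(8, f)*(-134 + 135) = 2*(-134 + 135) = 2*1 = 2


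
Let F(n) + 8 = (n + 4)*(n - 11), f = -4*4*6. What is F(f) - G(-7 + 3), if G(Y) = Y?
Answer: 9840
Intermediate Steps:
f = -96 (f = -16*6 = -96)
F(n) = -8 + (-11 + n)*(4 + n) (F(n) = -8 + (n + 4)*(n - 11) = -8 + (4 + n)*(-11 + n) = -8 + (-11 + n)*(4 + n))
F(f) - G(-7 + 3) = (-52 + (-96)² - 7*(-96)) - (-7 + 3) = (-52 + 9216 + 672) - 1*(-4) = 9836 + 4 = 9840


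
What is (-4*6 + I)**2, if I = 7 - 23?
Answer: 1600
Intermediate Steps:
I = -16
(-4*6 + I)**2 = (-4*6 - 16)**2 = (-24 - 16)**2 = (-40)**2 = 1600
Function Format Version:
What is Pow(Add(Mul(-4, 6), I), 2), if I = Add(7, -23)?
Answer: 1600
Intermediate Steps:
I = -16
Pow(Add(Mul(-4, 6), I), 2) = Pow(Add(Mul(-4, 6), -16), 2) = Pow(Add(-24, -16), 2) = Pow(-40, 2) = 1600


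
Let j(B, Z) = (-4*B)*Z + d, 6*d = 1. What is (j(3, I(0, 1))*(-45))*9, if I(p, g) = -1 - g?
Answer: -19575/2 ≈ -9787.5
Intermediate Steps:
d = 1/6 (d = (1/6)*1 = 1/6 ≈ 0.16667)
j(B, Z) = 1/6 - 4*B*Z (j(B, Z) = (-4*B)*Z + 1/6 = -4*B*Z + 1/6 = 1/6 - 4*B*Z)
(j(3, I(0, 1))*(-45))*9 = ((1/6 - 4*3*(-1 - 1*1))*(-45))*9 = ((1/6 - 4*3*(-1 - 1))*(-45))*9 = ((1/6 - 4*3*(-2))*(-45))*9 = ((1/6 + 24)*(-45))*9 = ((145/6)*(-45))*9 = -2175/2*9 = -19575/2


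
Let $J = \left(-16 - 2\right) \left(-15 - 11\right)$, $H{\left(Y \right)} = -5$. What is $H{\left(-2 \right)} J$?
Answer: $-2340$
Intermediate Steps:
$J = 468$ ($J = \left(-18\right) \left(-26\right) = 468$)
$H{\left(-2 \right)} J = \left(-5\right) 468 = -2340$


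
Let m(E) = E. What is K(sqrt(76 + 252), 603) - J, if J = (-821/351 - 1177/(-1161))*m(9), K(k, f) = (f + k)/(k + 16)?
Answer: -591229/5031 + 587*sqrt(82)/36 ≈ 30.136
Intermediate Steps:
K(k, f) = (f + k)/(16 + k)
J = -20002/1677 (J = (-821/351 - 1177/(-1161))*9 = (-821*1/351 - 1177*(-1/1161))*9 = (-821/351 + 1177/1161)*9 = -20002/15093*9 = -20002/1677 ≈ -11.927)
K(sqrt(76 + 252), 603) - J = (603 + sqrt(76 + 252))/(16 + sqrt(76 + 252)) - 1*(-20002/1677) = (603 + sqrt(328))/(16 + sqrt(328)) + 20002/1677 = (603 + 2*sqrt(82))/(16 + 2*sqrt(82)) + 20002/1677 = 20002/1677 + (603 + 2*sqrt(82))/(16 + 2*sqrt(82))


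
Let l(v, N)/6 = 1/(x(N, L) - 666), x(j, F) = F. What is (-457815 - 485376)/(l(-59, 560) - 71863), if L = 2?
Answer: 313139412/23858519 ≈ 13.125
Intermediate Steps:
l(v, N) = -3/332 (l(v, N) = 6/(2 - 666) = 6/(-664) = 6*(-1/664) = -3/332)
(-457815 - 485376)/(l(-59, 560) - 71863) = (-457815 - 485376)/(-3/332 - 71863) = -943191/(-23858519/332) = -943191*(-332/23858519) = 313139412/23858519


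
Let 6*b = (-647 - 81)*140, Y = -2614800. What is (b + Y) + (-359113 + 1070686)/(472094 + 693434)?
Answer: -9202261015361/3496584 ≈ -2.6318e+6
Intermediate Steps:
b = -50960/3 (b = ((-647 - 81)*140)/6 = (-728*140)/6 = (⅙)*(-101920) = -50960/3 ≈ -16987.)
(b + Y) + (-359113 + 1070686)/(472094 + 693434) = (-50960/3 - 2614800) + (-359113 + 1070686)/(472094 + 693434) = -7895360/3 + 711573/1165528 = -9202261015361/3496584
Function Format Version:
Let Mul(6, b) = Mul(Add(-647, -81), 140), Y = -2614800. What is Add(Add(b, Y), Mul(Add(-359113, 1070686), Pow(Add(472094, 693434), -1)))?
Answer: Rational(-9202261015361, 3496584) ≈ -2.6318e+6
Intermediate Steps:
b = Rational(-50960, 3) (b = Mul(Rational(1, 6), Mul(Add(-647, -81), 140)) = Mul(Rational(1, 6), Mul(-728, 140)) = Mul(Rational(1, 6), -101920) = Rational(-50960, 3) ≈ -16987.)
Add(Add(b, Y), Mul(Add(-359113, 1070686), Pow(Add(472094, 693434), -1))) = Add(Add(Rational(-50960, 3), -2614800), Mul(Add(-359113, 1070686), Pow(Add(472094, 693434), -1))) = Add(Rational(-7895360, 3), Mul(711573, Pow(1165528, -1))) = Add(Rational(-7895360, 3), Mul(711573, Rational(1, 1165528))) = Add(Rational(-7895360, 3), Rational(711573, 1165528)) = Rational(-9202261015361, 3496584)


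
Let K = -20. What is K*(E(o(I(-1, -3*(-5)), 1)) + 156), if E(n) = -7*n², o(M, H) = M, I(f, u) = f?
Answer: -2980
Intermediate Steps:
K*(E(o(I(-1, -3*(-5)), 1)) + 156) = -20*(-7*(-1)² + 156) = -20*(-7*1 + 156) = -20*(-7 + 156) = -20*149 = -2980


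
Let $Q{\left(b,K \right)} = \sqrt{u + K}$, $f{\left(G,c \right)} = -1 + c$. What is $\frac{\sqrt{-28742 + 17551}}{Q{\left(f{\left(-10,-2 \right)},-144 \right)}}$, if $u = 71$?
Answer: $\frac{19 \sqrt{2263}}{73} \approx 12.382$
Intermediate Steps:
$Q{\left(b,K \right)} = \sqrt{71 + K}$
$\frac{\sqrt{-28742 + 17551}}{Q{\left(f{\left(-10,-2 \right)},-144 \right)}} = \frac{\sqrt{-28742 + 17551}}{\sqrt{71 - 144}} = \frac{\sqrt{-11191}}{\sqrt{-73}} = \frac{19 i \sqrt{31}}{i \sqrt{73}} = 19 i \sqrt{31} \left(- \frac{i \sqrt{73}}{73}\right) = \frac{19 \sqrt{2263}}{73}$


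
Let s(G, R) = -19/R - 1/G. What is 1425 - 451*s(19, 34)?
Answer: 1098695/646 ≈ 1700.8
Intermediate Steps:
s(G, R) = -1/G - 19/R
1425 - 451*s(19, 34) = 1425 - 451*(-1/19 - 19/34) = 1425 - 451*(-395/646) = 1425 + 178145/646 = 1098695/646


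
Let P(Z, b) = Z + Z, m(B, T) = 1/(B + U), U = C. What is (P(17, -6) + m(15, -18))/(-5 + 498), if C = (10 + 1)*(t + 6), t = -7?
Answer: 137/1972 ≈ 0.069473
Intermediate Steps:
C = -11 (C = (10 + 1)*(-7 + 6) = 11*(-1) = -11)
U = -11
m(B, T) = 1/(-11 + B) (m(B, T) = 1/(B - 11) = 1/(-11 + B))
P(Z, b) = 2*Z
(P(17, -6) + m(15, -18))/(-5 + 498) = (2*17 + 1/(-11 + 15))/(-5 + 498) = (34 + 1/4)/493 = (34 + ¼)*(1/493) = (137/4)*(1/493) = 137/1972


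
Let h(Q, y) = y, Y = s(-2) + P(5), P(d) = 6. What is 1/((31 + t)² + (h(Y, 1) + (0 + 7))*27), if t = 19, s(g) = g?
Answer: 1/2716 ≈ 0.00036819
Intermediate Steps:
Y = 4 (Y = -2 + 6 = 4)
1/((31 + t)² + (h(Y, 1) + (0 + 7))*27) = 1/((31 + 19)² + (1 + (0 + 7))*27) = 1/(50² + (1 + 7)*27) = 1/(2500 + 8*27) = 1/(2500 + 216) = 1/2716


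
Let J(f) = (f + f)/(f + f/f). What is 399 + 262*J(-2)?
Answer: 1447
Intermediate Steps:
J(f) = 2*f/(1 + f) (J(f) = (2*f)/(f + 1) = (2*f)/(1 + f) = 2*f/(1 + f))
399 + 262*J(-2) = 399 + 262*(2*(-2)/(1 - 2)) = 399 + 262*(2*(-2)/(-1)) = 399 + 262*(2*(-2)*(-1)) = 399 + 262*4 = 399 + 1048 = 1447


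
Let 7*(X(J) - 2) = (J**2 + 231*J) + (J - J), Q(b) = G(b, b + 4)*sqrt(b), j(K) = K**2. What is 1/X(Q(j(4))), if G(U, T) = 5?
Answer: 7/5034 ≈ 0.0013905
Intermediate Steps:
Q(b) = 5*sqrt(b)
X(J) = 2 + 33*J + J**2/7 (X(J) = 2 + ((J**2 + 231*J) + (J - J))/7 = 2 + ((J**2 + 231*J) + 0)/7 = 2 + (J**2 + 231*J)/7 = 2 + (33*J + J**2/7) = 2 + 33*J + J**2/7)
1/X(Q(j(4))) = 1/(2 + 33*(5*sqrt(4**2)) + (5*sqrt(4**2))**2/7) = 1/(2 + 33*(5*sqrt(16)) + (5*sqrt(16))**2/7) = 1/(2 + 33*(5*4) + (5*4)**2/7) = 1/(2 + 33*20 + (1/7)*20**2) = 1/(2 + 660 + (1/7)*400) = 1/(2 + 660 + 400/7) = 1/(5034/7) = 7/5034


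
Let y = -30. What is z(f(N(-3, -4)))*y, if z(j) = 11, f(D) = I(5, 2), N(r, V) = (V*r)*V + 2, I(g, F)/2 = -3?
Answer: -330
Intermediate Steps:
I(g, F) = -6 (I(g, F) = 2*(-3) = -6)
N(r, V) = 2 + r*V**2 (N(r, V) = r*V**2 + 2 = 2 + r*V**2)
f(D) = -6
z(f(N(-3, -4)))*y = 11*(-30) = -330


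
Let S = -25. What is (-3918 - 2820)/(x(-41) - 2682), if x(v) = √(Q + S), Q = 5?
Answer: 4517829/1798286 + 3369*I*√5/1798286 ≈ 2.5123 + 0.0041892*I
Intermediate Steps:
x(v) = 2*I*√5 (x(v) = √(5 - 25) = √(-20) = 2*I*√5)
(-3918 - 2820)/(x(-41) - 2682) = (-3918 - 2820)/(2*I*√5 - 2682) = -6738/(-2682 + 2*I*√5)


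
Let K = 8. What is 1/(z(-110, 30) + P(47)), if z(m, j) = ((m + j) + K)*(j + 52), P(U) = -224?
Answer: -1/6128 ≈ -0.00016319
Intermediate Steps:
z(m, j) = (52 + j)*(8 + j + m) (z(m, j) = ((m + j) + 8)*(j + 52) = ((j + m) + 8)*(52 + j) = (8 + j + m)*(52 + j) = (52 + j)*(8 + j + m))
1/(z(-110, 30) + P(47)) = 1/((416 + 30**2 + 52*(-110) + 60*30 + 30*(-110)) - 224) = 1/((416 + 900 - 5720 + 1800 - 3300) - 224) = 1/(-5904 - 224) = 1/(-6128) = -1/6128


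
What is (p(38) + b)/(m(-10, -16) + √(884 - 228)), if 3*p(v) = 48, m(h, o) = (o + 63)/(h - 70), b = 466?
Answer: 1812320/4196191 + 12339200*√41/4196191 ≈ 19.261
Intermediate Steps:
m(h, o) = (63 + o)/(-70 + h)
p(v) = 16 (p(v) = (⅓)*48 = 16)
(p(38) + b)/(m(-10, -16) + √(884 - 228)) = (16 + 466)/((63 - 16)/(-70 - 10) + √(884 - 228)) = 482/(47/(-80) + √656) = 482/(-1/80*47 + 4*√41) = 482/(-47/80 + 4*√41)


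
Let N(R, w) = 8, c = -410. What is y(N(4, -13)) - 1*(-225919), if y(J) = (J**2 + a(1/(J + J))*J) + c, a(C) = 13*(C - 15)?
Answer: 448039/2 ≈ 2.2402e+5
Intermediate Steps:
a(C) = -195 + 13*C (a(C) = 13*(-15 + C) = -195 + 13*C)
y(J) = -410 + J**2 + J*(-195 + 13/(2*J)) (y(J) = (J**2 + (-195 + 13/(J + J))*J) - 410 = (J**2 + (-195 + 13/((2*J)))*J) - 410 = (J**2 + (-195 + 13*(1/(2*J)))*J) - 410 = (J**2 + (-195 + 13/(2*J))*J) - 410 = (J**2 + J*(-195 + 13/(2*J))) - 410 = -410 + J**2 + J*(-195 + 13/(2*J)))
y(N(4, -13)) - 1*(-225919) = (-807/2 + 8**2 - 195*8) - 1*(-225919) = (-807/2 + 64 - 1560) + 225919 = -3799/2 + 225919 = 448039/2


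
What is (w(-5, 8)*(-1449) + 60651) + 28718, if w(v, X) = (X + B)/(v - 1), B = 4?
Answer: 92267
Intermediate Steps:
w(v, X) = (4 + X)/(-1 + v) (w(v, X) = (X + 4)/(v - 1) = (4 + X)/(-1 + v))
(w(-5, 8)*(-1449) + 60651) + 28718 = (((4 + 8)/(-1 - 5))*(-1449) + 60651) + 28718 = ((12/(-6))*(-1449) + 60651) + 28718 = (-1/6*12*(-1449) + 60651) + 28718 = (-2*(-1449) + 60651) + 28718 = (2898 + 60651) + 28718 = 63549 + 28718 = 92267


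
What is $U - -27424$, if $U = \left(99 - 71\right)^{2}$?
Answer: $28208$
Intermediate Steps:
$U = 784$ ($U = 28^{2} = 784$)
$U - -27424 = 784 - -27424 = 784 + 27424 = 28208$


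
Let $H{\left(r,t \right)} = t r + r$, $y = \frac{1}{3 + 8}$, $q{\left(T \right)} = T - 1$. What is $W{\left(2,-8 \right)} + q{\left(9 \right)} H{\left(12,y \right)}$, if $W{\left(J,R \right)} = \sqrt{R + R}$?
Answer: $\frac{1152}{11} + 4 i \approx 104.73 + 4.0 i$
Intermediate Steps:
$q{\left(T \right)} = -1 + T$ ($q{\left(T \right)} = T - 1 = -1 + T$)
$W{\left(J,R \right)} = \sqrt{2} \sqrt{R}$ ($W{\left(J,R \right)} = \sqrt{2 R} = \sqrt{2} \sqrt{R}$)
$y = \frac{1}{11} \approx 0.090909$
$H{\left(r,t \right)} = r + r t$ ($H{\left(r,t \right)} = r t + r = r + r t$)
$W{\left(2,-8 \right)} + q{\left(9 \right)} H{\left(12,y \right)} = \sqrt{2} \sqrt{-8} + \left(-1 + 9\right) 12 \left(1 + \frac{1}{11}\right) = \sqrt{2} \cdot 2 i \sqrt{2} + 8 \cdot 12 \cdot \frac{12}{11} = 4 i + 8 \cdot \frac{144}{11} = 4 i + \frac{1152}{11} = \frac{1152}{11} + 4 i$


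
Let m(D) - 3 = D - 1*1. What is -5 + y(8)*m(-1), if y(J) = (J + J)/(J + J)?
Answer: -4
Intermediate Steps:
y(J) = 1 (y(J) = (2*J)/((2*J)) = (2*J)*(1/(2*J)) = 1)
m(D) = 2 + D (m(D) = 3 + (D - 1*1) = 3 + (D - 1) = 3 + (-1 + D) = 2 + D)
-5 + y(8)*m(-1) = -5 + 1*(2 - 1) = -5 + 1*1 = -5 + 1 = -4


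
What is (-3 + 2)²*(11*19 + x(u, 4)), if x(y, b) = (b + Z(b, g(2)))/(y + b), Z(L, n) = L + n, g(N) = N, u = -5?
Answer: 199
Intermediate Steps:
x(y, b) = (2 + 2*b)/(b + y) (x(y, b) = (b + (b + 2))/(y + b) = (b + (2 + b))/(b + y) = (2 + 2*b)/(b + y))
(-3 + 2)²*(11*19 + x(u, 4)) = (-3 + 2)²*(11*19 + 2*(1 + 4)/(4 - 5)) = (-1)²*(209 + 2*5/(-1)) = 1*(209 + 2*(-1)*5) = 1*(209 - 10) = 1*199 = 199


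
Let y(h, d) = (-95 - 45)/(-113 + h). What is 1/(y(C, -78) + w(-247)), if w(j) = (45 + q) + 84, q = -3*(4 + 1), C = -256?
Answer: 369/42206 ≈ 0.0087428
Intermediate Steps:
q = -15 (q = -3*5 = -15)
y(h, d) = -140/(-113 + h)
w(j) = 114 (w(j) = (45 - 15) + 84 = 30 + 84 = 114)
1/(y(C, -78) + w(-247)) = 1/(-140/(-113 - 256) + 114) = 1/(-140/(-369) + 114) = 1/(-140*(-1/369) + 114) = 1/(140/369 + 114) = 1/(42206/369) = 369/42206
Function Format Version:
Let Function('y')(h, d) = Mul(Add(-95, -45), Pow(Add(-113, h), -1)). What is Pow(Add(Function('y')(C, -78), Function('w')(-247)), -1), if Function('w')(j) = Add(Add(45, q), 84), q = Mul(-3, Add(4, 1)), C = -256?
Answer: Rational(369, 42206) ≈ 0.0087428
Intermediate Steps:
q = -15 (q = Mul(-3, 5) = -15)
Function('y')(h, d) = Mul(-140, Pow(Add(-113, h), -1))
Function('w')(j) = 114 (Function('w')(j) = Add(Add(45, -15), 84) = Add(30, 84) = 114)
Pow(Add(Function('y')(C, -78), Function('w')(-247)), -1) = Pow(Add(Mul(-140, Pow(Add(-113, -256), -1)), 114), -1) = Pow(Add(Mul(-140, Pow(-369, -1)), 114), -1) = Pow(Add(Mul(-140, Rational(-1, 369)), 114), -1) = Pow(Add(Rational(140, 369), 114), -1) = Pow(Rational(42206, 369), -1) = Rational(369, 42206)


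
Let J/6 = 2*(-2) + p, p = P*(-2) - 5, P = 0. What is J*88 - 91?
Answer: -4843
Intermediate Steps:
p = -5 (p = 0*(-2) - 5 = 0 - 5 = -5)
J = -54 (J = 6*(2*(-2) - 5) = 6*(-4 - 5) = 6*(-9) = -54)
J*88 - 91 = -54*88 - 91 = -4752 - 91 = -4843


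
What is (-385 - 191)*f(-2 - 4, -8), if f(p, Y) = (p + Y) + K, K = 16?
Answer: -1152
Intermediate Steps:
f(p, Y) = 16 + Y + p (f(p, Y) = (p + Y) + 16 = (Y + p) + 16 = 16 + Y + p)
(-385 - 191)*f(-2 - 4, -8) = (-385 - 191)*(16 - 8 + (-2 - 4)) = -576*(16 - 8 - 6) = -576*2 = -1152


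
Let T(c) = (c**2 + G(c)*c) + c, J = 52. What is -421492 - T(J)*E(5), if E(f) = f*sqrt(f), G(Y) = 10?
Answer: -421492 - 16380*sqrt(5) ≈ -4.5812e+5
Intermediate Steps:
T(c) = c**2 + 11*c (T(c) = (c**2 + 10*c) + c = c**2 + 11*c)
E(f) = f**(3/2)
-421492 - T(J)*E(5) = -421492 - 52*(11 + 52)*5**(3/2) = -421492 - 52*63*5*sqrt(5) = -421492 - 3276*5*sqrt(5) = -421492 - 16380*sqrt(5)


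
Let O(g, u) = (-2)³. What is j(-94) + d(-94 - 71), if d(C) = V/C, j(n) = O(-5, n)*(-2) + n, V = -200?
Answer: -2534/33 ≈ -76.788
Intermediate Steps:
O(g, u) = -8
j(n) = 16 + n (j(n) = -8*(-2) + n = 16 + n)
d(C) = -200/C
j(-94) + d(-94 - 71) = (16 - 94) - 200/(-94 - 71) = -78 - 200/(-165) = -78 - 200*(-1/165) = -78 + 40/33 = -2534/33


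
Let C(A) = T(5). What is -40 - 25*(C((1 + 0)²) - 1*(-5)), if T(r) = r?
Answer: -290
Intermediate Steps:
C(A) = 5
-40 - 25*(C((1 + 0)²) - 1*(-5)) = -40 - 25*(5 - 1*(-5)) = -40 - 25*(5 + 5) = -40 - 25*10 = -40 - 250 = -290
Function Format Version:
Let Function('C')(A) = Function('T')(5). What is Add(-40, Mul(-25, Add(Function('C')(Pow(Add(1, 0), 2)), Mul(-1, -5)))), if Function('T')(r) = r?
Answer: -290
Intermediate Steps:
Function('C')(A) = 5
Add(-40, Mul(-25, Add(Function('C')(Pow(Add(1, 0), 2)), Mul(-1, -5)))) = Add(-40, Mul(-25, Add(5, Mul(-1, -5)))) = Add(-40, Mul(-25, Add(5, 5))) = Add(-40, Mul(-25, 10)) = Add(-40, -250) = -290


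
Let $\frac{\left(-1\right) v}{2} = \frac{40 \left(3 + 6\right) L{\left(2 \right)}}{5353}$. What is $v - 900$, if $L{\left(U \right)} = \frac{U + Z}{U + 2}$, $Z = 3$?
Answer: $- \frac{4818600}{5353} \approx -900.17$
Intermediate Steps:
$L{\left(U \right)} = \frac{3 + U}{2 + U}$ ($L{\left(U \right)} = \frac{U + 3}{U + 2} = \frac{3 + U}{2 + U}$)
$v = - \frac{900}{5353}$ ($v = - 2 \frac{40 \left(3 + 6\right) \frac{3 + 2}{2 + 2}}{5353} = - 2 \cdot 40 \cdot 9 \cdot \frac{1}{4} \cdot 5 \cdot \frac{1}{5353} = - 2 \cdot 40 \cdot 9 \cdot \frac{5}{4} \cdot \frac{1}{5353} = - 2 \cdot 40 \cdot \frac{45}{4} \cdot \frac{1}{5353} = - 2 \cdot 450 \cdot \frac{1}{5353} = \left(-2\right) \frac{450}{5353} = - \frac{900}{5353} \approx -0.16813$)
$v - 900 = - \frac{900}{5353} - 900 = - \frac{4818600}{5353}$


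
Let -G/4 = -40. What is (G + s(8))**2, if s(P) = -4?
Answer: 24336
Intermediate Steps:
G = 160 (G = -4*(-40) = 160)
(G + s(8))**2 = (160 - 4)**2 = 156**2 = 24336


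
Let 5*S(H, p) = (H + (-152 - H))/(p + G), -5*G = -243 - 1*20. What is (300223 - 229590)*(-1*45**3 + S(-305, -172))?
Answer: -3842539242409/597 ≈ -6.4364e+9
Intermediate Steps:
G = 263/5 (G = -(-243 - 1*20)/5 = -(-243 - 20)/5 = -1/5*(-263) = 263/5 ≈ 52.600)
S(H, p) = -152/(5*(263/5 + p)) (S(H, p) = ((H + (-152 - H))/(p + 263/5))/5 = (-152/(263/5 + p))/5 = -152/(5*(263/5 + p)))
(300223 - 229590)*(-1*45**3 + S(-305, -172)) = (300223 - 229590)*(-1*45**3 - 152/(263 + 5*(-172))) = 70633*(-1*91125 - 152/(263 - 860)) = 70633*(-91125 - 152/(-597)) = 70633*(-91125 - 152*(-1/597)) = 70633*(-91125 + 152/597) = 70633*(-54401473/597) = -3842539242409/597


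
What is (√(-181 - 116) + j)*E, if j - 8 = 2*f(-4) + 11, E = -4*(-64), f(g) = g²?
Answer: 13056 + 768*I*√33 ≈ 13056.0 + 4411.8*I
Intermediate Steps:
E = 256
j = 51 (j = 8 + (2*(-4)² + 11) = 8 + (2*16 + 11) = 8 + (32 + 11) = 8 + 43 = 51)
(√(-181 - 116) + j)*E = (√(-181 - 116) + 51)*256 = (√(-297) + 51)*256 = (3*I*√33 + 51)*256 = (51 + 3*I*√33)*256 = 13056 + 768*I*√33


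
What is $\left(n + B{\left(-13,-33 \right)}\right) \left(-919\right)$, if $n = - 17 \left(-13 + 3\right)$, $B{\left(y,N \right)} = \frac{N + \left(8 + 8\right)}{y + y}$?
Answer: $- \frac{4077603}{26} \approx -1.5683 \cdot 10^{5}$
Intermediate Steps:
$B{\left(y,N \right)} = \frac{16 + N}{2 y}$ ($B{\left(y,N \right)} = \frac{N + 16}{2 y} = \left(16 + N\right) \frac{1}{2 y} = \frac{16 + N}{2 y}$)
$n = 170$ ($n = \left(-17\right) \left(-10\right) = 170$)
$\left(n + B{\left(-13,-33 \right)}\right) \left(-919\right) = \left(170 + \frac{16 - 33}{2 \left(-13\right)}\right) \left(-919\right) = \left(170 + \frac{1}{2} \left(- \frac{1}{13}\right) \left(-17\right)\right) \left(-919\right) = \left(170 + \frac{17}{26}\right) \left(-919\right) = \frac{4437}{26} \left(-919\right) = - \frac{4077603}{26}$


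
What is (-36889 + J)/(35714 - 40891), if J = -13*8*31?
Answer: 40113/5177 ≈ 7.7483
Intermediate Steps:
J = -3224 (J = -104*31 = -3224)
(-36889 + J)/(35714 - 40891) = (-36889 - 3224)/(35714 - 40891) = -40113/(-5177) = -40113*(-1/5177) = 40113/5177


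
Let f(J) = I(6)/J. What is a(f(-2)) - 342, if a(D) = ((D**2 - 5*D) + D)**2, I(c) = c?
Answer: 99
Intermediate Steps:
f(J) = 6/J
a(D) = (D**2 - 4*D)**2
a(f(-2)) - 342 = (6/(-2))**2*(-4 + 6/(-2))**2 - 342 = (6*(-1/2))**2*(-4 + 6*(-1/2))**2 - 342 = (-3)**2*(-4 - 3)**2 - 342 = 9*(-7)**2 - 342 = 9*49 - 342 = 441 - 342 = 99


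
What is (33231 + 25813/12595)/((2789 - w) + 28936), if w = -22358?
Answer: 418570258/681175385 ≈ 0.61448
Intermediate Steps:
(33231 + 25813/12595)/((2789 - w) + 28936) = (33231 + 25813/12595)/((2789 - 1*(-22358)) + 28936) = (33231 + 25813*(1/12595))/((2789 + 22358) + 28936) = (33231 + 25813/12595)/(25147 + 28936) = (418570258/12595)/54083 = (418570258/12595)*(1/54083) = 418570258/681175385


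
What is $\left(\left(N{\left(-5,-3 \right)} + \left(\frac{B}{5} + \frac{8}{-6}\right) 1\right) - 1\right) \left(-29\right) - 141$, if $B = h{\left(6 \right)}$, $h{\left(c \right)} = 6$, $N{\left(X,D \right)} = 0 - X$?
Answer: $- \frac{3797}{15} \approx -253.13$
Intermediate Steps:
$N{\left(X,D \right)} = - X$
$B = 6$
$\left(\left(N{\left(-5,-3 \right)} + \left(\frac{B}{5} + \frac{8}{-6}\right) 1\right) - 1\right) \left(-29\right) - 141 = \left(\left(\left(-1\right) \left(-5\right) + \left(\frac{6}{5} + \frac{8}{-6}\right) 1\right) - 1\right) \left(-29\right) - 141 = \left(\left(5 + \left(6 \cdot \frac{1}{5} + 8 \left(- \frac{1}{6}\right)\right) 1\right) - 1\right) \left(-29\right) - 141 = \left(\left(5 + \left(\frac{6}{5} - \frac{4}{3}\right) 1\right) - 1\right) \left(-29\right) - 141 = \left(\left(5 - \frac{2}{15}\right) - 1\right) \left(-29\right) - 141 = \left(\frac{73}{15} - 1\right) \left(-29\right) - 141 = \frac{58}{15} \left(-29\right) - 141 = - \frac{1682}{15} - 141 = - \frac{3797}{15}$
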